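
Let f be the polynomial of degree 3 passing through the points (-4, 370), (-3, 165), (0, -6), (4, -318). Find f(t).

f(t) = -5t^3 + 2t^2 - 6t - 6

Using the Lagrange interpolation formula with nodes -4, -3, 0, 4:
  L_0(t) = (t + 3)t(t - 4) / -32
  L_1(t) = (t + 4)t(t - 4) / 21
  L_2(t) = (t + 4)(t + 3)(t - 4) / -48
  L_3(t) = (t + 4)(t + 3)t / 224
Then f(t) = 370·L_0(t) + 165·L_1(t) - 6·L_2(t) - 318·L_3(t).
Expanding and collecting terms gives f(t) = -5t^3 + 2t^2 - 6t - 6.
Check: f(0) = -6. ✓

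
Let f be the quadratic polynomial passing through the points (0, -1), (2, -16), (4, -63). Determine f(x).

f(x) = -4x^2 + (1/2)x - 1

Write f(x) = ax^2 + bx + c. Substituting each data point gives a linear system:
  c = -1
  4a + 2b + c = -16
  16a + 4b + c = -63
Solving the system yields a = -4, b = 1/2, c = -1.
So f(x) = -4x² + (1/2)x - 1.
Check: f(0) = -1. ✓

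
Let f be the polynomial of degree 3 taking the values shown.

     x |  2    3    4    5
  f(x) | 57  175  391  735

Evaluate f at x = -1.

Using the Lagrange interpolation formula with nodes 2, 3, 4, 5:
  L_0(x) = (x - 3)(x - 4)(x - 5) / -6
  L_1(x) = (x - 2)(x - 4)(x - 5) / 2
  L_2(x) = (x - 2)(x - 3)(x - 5) / -2
  L_3(x) = (x - 2)(x - 3)(x - 4) / 6
Then f(x) = 57·L_0(x) + 175·L_1(x) + 391·L_2(x) + 735·L_3(x).
Expanding and collecting terms gives f(x) = 5x^3 + 4x^2 + 3x - 5.
Evaluating at x = -1: f(-1) = -9.

-9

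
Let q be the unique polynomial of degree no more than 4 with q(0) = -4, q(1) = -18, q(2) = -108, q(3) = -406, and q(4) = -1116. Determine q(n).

q(n) = -3n^4 - 4n^3 - 5n^2 - 2n - 4

Using the Lagrange interpolation formula with nodes 0, 1, 2, 3, 4:
  L_0(n) = (n - 1)(n - 2)(n - 3)(n - 4) / 24
  L_1(n) = n(n - 2)(n - 3)(n - 4) / -6
  L_2(n) = n(n - 1)(n - 3)(n - 4) / 4
  L_3(n) = n(n - 1)(n - 2)(n - 4) / -6
  L_4(n) = n(n - 1)(n - 2)(n - 3) / 24
Then q(n) = -4·L_0(n) - 18·L_1(n) - 108·L_2(n) - 406·L_3(n) - 1116·L_4(n).
Expanding and collecting terms gives q(n) = -3n⁴ - 4n³ - 5n² - 2n - 4.
Check: q(2) = -108. ✓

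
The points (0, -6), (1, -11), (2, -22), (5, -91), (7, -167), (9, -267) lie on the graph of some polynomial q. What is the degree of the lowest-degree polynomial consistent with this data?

2

Divided differences on the nodes 0, 1, 2, 5, 7, 9:
  order 0: -6  -11  -22  -91  -167  -267
  order 1: -5  -11  -23  -38  -50
  order 2: -3  -3  -3  -3
  order 3: 0  0  0
  order 4: 0  0
  order 5: 0
The order-2 divided differences are all -3 (nonzero) and every higher order vanishes, so the data lies on a polynomial of degree exactly 2.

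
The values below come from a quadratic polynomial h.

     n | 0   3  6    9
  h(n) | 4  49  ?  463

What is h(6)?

The 3 known points determine the degree-2 polynomial uniquely.
Write h(n) = an^2 + bn + c. Substituting each data point gives a linear system:
  c = 4
  9a + 3b + c = 49
  81a + 9b + c = 463
Solving the system yields a = 6, b = -3, c = 4.
So h(n) = 6n^2 - 3n + 4.
Then h(6) = 202.

202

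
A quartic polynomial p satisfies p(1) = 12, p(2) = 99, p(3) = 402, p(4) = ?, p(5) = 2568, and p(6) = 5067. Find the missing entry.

1131

On equispaced nodes a degree-4 polynomial has vanishing fifth forward difference, so
  - p(1) + 5·p(2) - 10·p(3) + 10·p(4) - 5·p(5) + p(6) = 0.
Substituting the known values and solving for p(4):
  10·p(4) = 11310
  p(4) = 1131.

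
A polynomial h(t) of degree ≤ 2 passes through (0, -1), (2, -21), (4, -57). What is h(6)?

-109

Using the Lagrange interpolation formula with nodes 0, 2, 4:
  L_0(t) = (t - 2)(t - 4) / 8
  L_1(t) = t(t - 4) / -4
  L_2(t) = t(t - 2) / 8
Then h(t) = -1·L_0(t) - 21·L_1(t) - 57·L_2(t).
Expanding and collecting terms gives h(t) = -2t^2 - 6t - 1.
Evaluating at t = 6: h(6) = -109.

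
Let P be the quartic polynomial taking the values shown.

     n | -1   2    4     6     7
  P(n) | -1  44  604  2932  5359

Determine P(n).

P(n) = 2n^4 + 2n^3 - 3n^2 + 2n + 4

Write P(n) = an^4 + bn^3 + cn^2 + dn + e. Substituting each data point gives a linear system:
  a - b + c - d + e = -1
  16a + 8b + 4c + 2d + e = 44
  256a + 64b + 16c + 4d + e = 604
  1296a + 216b + 36c + 6d + e = 2932
  2401a + 343b + 49c + 7d + e = 5359
Solving the system yields a = 2, b = 2, c = -3, d = 2, e = 4.
So P(n) = 2n⁴ + 2n³ - 3n² + 2n + 4.
Check: P(4) = 604. ✓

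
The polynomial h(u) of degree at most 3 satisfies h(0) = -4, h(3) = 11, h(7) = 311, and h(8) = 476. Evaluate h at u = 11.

Using the Lagrange interpolation formula with nodes 0, 3, 7, 8:
  L_0(u) = (u - 3)(u - 7)(u - 8) / -168
  L_1(u) = u(u - 7)(u - 8) / 60
  L_2(u) = u(u - 3)(u - 8) / -28
  L_3(u) = u(u - 3)(u - 7) / 40
Then h(u) = -4·L_0(u) + 11·L_1(u) + 311·L_2(u) + 476·L_3(u).
Expanding and collecting terms gives h(u) = u^3 - 4u - 4.
Evaluating at u = 11: h(11) = 1283.

1283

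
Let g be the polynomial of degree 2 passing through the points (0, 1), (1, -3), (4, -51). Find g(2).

-13

Using the Lagrange interpolation formula with nodes 0, 1, 4:
  L_0(x) = (x - 1)(x - 4) / 4
  L_1(x) = x(x - 4) / -3
  L_2(x) = x(x - 1) / 12
Then g(x) = 1·L_0(x) - 3·L_1(x) - 51·L_2(x).
Expanding and collecting terms gives g(x) = -3x^2 - x + 1.
Evaluating at x = 2: g(2) = -13.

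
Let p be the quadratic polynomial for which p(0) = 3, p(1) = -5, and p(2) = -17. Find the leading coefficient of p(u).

Write p(u) = au^2 + bu + c. Substituting each data point gives a linear system:
  c = 3
  a + b + c = -5
  4a + 2b + c = -17
Solving the system yields a = -2, b = -6, c = 3.
So p(u) = -2u^2 - 6u + 3.
The leading coefficient is -2.

-2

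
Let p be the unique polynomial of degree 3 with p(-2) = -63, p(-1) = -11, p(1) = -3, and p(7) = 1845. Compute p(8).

2797

Write p(u) = au^3 + bu^2 + cu + d. Substituting each data point gives a linear system:
  -8a + 4b - 2c + d = -63
  -a + b - c + d = -11
  a + b + c + d = -3
  343a + 49b + 7c + d = 1845
Solving the system yields a = 6, b = -4, c = -2, d = -3.
So p(u) = 6u^3 - 4u^2 - 2u - 3.
Then p(8) = 2797.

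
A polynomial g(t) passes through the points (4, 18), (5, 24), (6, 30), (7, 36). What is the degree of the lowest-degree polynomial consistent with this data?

Forward differences of the values at t = 4, 5, 6, 7:
  g  : 18  24  30  36
  Δ  : 6  6  6
  Δ^2: 0  0
  Δ^3: 0
The first differences are constant (6) and nonzero, while all higher differences vanish, so the minimal degree is 1.

1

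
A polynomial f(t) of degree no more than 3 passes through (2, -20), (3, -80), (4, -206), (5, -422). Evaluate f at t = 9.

Forward differences of the values at t = 2, 3, 4, 5:
  f  : -20  -80  -206  -422
  Δ  : -60  -126  -216
  Δ^2: -66  -90
  Δ^3: -24
The third differences are constant, confirming degree 3.
Interpolating (Newton forward form) and evaluating at t = 9 gives f(9) = -2666.

-2666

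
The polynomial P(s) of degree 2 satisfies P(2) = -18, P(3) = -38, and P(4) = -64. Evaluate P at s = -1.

6

Forward differences of the values at s = 2, 3, 4:
  P  : -18  -38  -64
  Δ  : -20  -26
  Δ^2: -6
The second differences are constant, confirming degree 2.
Interpolating (Newton forward form) and evaluating at s = -1 gives P(-1) = 6.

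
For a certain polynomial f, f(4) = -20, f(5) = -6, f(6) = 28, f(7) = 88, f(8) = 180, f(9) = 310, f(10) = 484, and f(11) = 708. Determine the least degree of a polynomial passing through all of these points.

3

Forward differences of the values at s = 4, 5, 6, 7, 8, 9, 10, 11:
  f  : -20  -6  28  88  180  310  484  708
  Δ  : 14  34  60  92  130  174  224
  Δ^2: 20  26  32  38  44  50
  Δ^3: 6  6  6  6  6
  Δ^4: 0  0  0  0
  Δ^5: 0  0  0
  Δ^6: 0  0
  Δ^7: 0
The third differences are constant (6) and nonzero, while all higher differences vanish, so the minimal degree is 3.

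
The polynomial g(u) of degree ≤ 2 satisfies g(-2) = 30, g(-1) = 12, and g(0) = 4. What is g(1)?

Using the Lagrange interpolation formula with nodes -2, -1, 0:
  L_0(u) = (u + 1)u / 2
  L_1(u) = (u + 2)u / -1
  L_2(u) = (u + 2)(u + 1) / 2
Then g(u) = 30·L_0(u) + 12·L_1(u) + 4·L_2(u).
Expanding and collecting terms gives g(u) = 5u^2 - 3u + 4.
Evaluating at u = 1: g(1) = 6.

6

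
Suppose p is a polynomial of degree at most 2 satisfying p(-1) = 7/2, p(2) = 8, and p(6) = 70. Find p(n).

Write p(n) = an^2 + bn + c. Substituting each data point gives a linear system:
  a - b + c = 7/2
  4a + 2b + c = 8
  36a + 6b + c = 70
Solving the system yields a = 2, b = -1/2, c = 1.
So p(n) = 2n^2 - (1/2)n + 1.
Check: p(2) = 8. ✓

p(n) = 2n^2 - (1/2)n + 1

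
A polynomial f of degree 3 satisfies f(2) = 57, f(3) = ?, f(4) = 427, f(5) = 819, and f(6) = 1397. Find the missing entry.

185

On equispaced nodes a degree-3 polynomial has vanishing fourth forward difference, so
  f(2) - 4·f(3) + 6·f(4) - 4·f(5) + f(6) = 0.
Substituting the known values and solving for f(3):
  -4·f(3) = -740
  f(3) = 185.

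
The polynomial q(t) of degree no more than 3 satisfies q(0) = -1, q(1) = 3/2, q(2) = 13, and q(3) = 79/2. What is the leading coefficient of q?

Write q(t) = at^3 + bt^2 + ct + d. Substituting each data point gives a linear system:
  d = -1
  a + b + c + d = 3/2
  8a + 4b + 2c + d = 13
  27a + 9b + 3c + d = 79/2
Solving the system yields a = 1, b = 3/2, c = 0, d = -1.
So q(t) = t³ + (3/2)t² - 1.
The leading coefficient is 1.

1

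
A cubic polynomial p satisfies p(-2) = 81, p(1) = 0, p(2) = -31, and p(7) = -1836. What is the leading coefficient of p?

Write p(u) = au^3 + bu^2 + cu + d. Substituting each data point gives a linear system:
  -8a + 4b - 2c + d = 81
  a + b + c + d = 0
  8a + 4b + 2c + d = -31
  343a + 49b + 7c + d = -1836
Solving the system yields a = -6, b = 5, c = -4, d = 5.
So p(u) = -6u^3 + 5u^2 - 4u + 5.
The leading coefficient is -6.

-6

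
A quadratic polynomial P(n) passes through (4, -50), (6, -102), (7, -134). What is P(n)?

P(n) = -2n^2 - 6n + 6

Using the Lagrange interpolation formula with nodes 4, 6, 7:
  L_0(n) = (n - 6)(n - 7) / 6
  L_1(n) = (n - 4)(n - 7) / -2
  L_2(n) = (n - 4)(n - 6) / 3
Then P(n) = -50·L_0(n) - 102·L_1(n) - 134·L_2(n).
Expanding and collecting terms gives P(n) = -2n^2 - 6n + 6.
Check: P(7) = -134. ✓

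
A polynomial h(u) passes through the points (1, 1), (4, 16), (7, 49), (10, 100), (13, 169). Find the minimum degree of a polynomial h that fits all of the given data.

2

Forward differences of the values at u = 1, 4, 7, 10, 13:
  h  : 1  16  49  100  169
  Δ  : 15  33  51  69
  Δ^2: 18  18  18
  Δ^3: 0  0
  Δ^4: 0
The second differences are constant (18) and nonzero, while all higher differences vanish, so the minimal degree is 2.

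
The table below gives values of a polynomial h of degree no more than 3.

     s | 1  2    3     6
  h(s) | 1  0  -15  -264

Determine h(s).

h(s) = -2s^3 + 5s^2 - 2s

Write h(s) = as^3 + bs^2 + cs + d. Substituting each data point gives a linear system:
  a + b + c + d = 1
  8a + 4b + 2c + d = 0
  27a + 9b + 3c + d = -15
  216a + 36b + 6c + d = -264
Solving the system yields a = -2, b = 5, c = -2, d = 0.
So h(s) = -2s³ + 5s² - 2s.
Check: h(3) = -15. ✓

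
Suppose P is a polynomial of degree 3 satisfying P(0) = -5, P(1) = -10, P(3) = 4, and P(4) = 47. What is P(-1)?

Write P(x) = ax^3 + bx^2 + cx + d. Substituting each data point gives a linear system:
  d = -5
  a + b + c + d = -10
  27a + 9b + 3c + d = 4
  64a + 16b + 4c + d = 47
Solving the system yields a = 2, b = -4, c = -3, d = -5.
So P(x) = 2x^3 - 4x^2 - 3x - 5.
Then P(-1) = -8.

-8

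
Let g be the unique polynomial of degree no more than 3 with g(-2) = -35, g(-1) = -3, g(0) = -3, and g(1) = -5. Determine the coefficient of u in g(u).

Write g(u) = au^3 + bu^2 + cu + d. Substituting each data point gives a linear system:
  -8a + 4b - 2c + d = -35
  -a + b - c + d = -3
  d = -3
  a + b + c + d = -5
Solving the system yields a = 5, b = -1, c = -6, d = -3.
So g(u) = 5u^3 - u^2 - 6u - 3.
The coefficient of u is -6.

-6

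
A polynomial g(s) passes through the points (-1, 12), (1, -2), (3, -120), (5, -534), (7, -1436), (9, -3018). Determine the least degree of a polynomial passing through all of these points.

Forward differences of the values at s = -1, 1, 3, 5, 7, 9:
  g  : 12  -2  -120  -534  -1436  -3018
  Δ  : -14  -118  -414  -902  -1582
  Δ^2: -104  -296  -488  -680
  Δ^3: -192  -192  -192
  Δ^4: 0  0
  Δ^5: 0
The third differences are constant (-192) and nonzero, while all higher differences vanish, so the minimal degree is 3.

3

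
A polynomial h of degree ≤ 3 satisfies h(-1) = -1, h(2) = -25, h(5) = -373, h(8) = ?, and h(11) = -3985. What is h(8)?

-1531

The 4 known points determine the degree-3 polynomial uniquely.
Write h(n) = an^3 + bn^2 + cn + d. Substituting each data point gives a linear system:
  -a + b - c + d = -1
  8a + 4b + 2c + d = -25
  125a + 25b + 5c + d = -373
  1331a + 121b + 11c + d = -3985
Solving the system yields a = -3, b = 0, c = 1, d = -3.
So h(n) = -3n^3 + n - 3.
Then h(8) = -1531.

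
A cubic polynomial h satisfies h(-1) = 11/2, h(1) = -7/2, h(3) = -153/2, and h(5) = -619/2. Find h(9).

Using the Lagrange interpolation formula with nodes -1, 1, 3, 5:
  L_0(t) = (t - 1)(t - 3)(t - 5) / -48
  L_1(t) = (t + 1)(t - 3)(t - 5) / 16
  L_2(t) = (t + 1)(t - 1)(t - 5) / -16
  L_3(t) = (t + 1)(t - 1)(t - 3) / 48
Then h(t) = 11/2·L_0(t) - 7/2·L_1(t) - 153/2·L_2(t) - 619/2·L_3(t).
Expanding and collecting terms gives h(t) = -2t³ - 2t² - (5/2)t + 3.
Evaluating at t = 9: h(9) = -3279/2.

-3279/2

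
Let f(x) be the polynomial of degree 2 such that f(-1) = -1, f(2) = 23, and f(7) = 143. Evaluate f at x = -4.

11

Using the Lagrange interpolation formula with nodes -1, 2, 7:
  L_0(x) = (x - 2)(x - 7) / 24
  L_1(x) = (x + 1)(x - 7) / -15
  L_2(x) = (x + 1)(x - 2) / 40
Then f(x) = -1·L_0(x) + 23·L_1(x) + 143·L_2(x).
Expanding and collecting terms gives f(x) = 2x^2 + 6x + 3.
Evaluating at x = -4: f(-4) = 11.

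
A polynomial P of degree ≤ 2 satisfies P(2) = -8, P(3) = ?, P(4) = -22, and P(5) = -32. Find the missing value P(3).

The 3 known points determine the degree-2 polynomial uniquely.
Write P(u) = au^2 + bu + c. Substituting each data point gives a linear system:
  4a + 2b + c = -8
  16a + 4b + c = -22
  25a + 5b + c = -32
Solving the system yields a = -1, b = -1, c = -2.
So P(u) = -u^2 - u - 2.
Then P(3) = -14.

-14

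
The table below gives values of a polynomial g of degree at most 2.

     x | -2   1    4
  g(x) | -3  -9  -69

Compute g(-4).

-29

Using the Lagrange interpolation formula with nodes -2, 1, 4:
  L_0(x) = (x - 1)(x - 4) / 18
  L_1(x) = (x + 2)(x - 4) / -9
  L_2(x) = (x + 2)(x - 1) / 18
Then g(x) = -3·L_0(x) - 9·L_1(x) - 69·L_2(x).
Expanding and collecting terms gives g(x) = -3x^2 - 5x - 1.
Evaluating at x = -4: g(-4) = -29.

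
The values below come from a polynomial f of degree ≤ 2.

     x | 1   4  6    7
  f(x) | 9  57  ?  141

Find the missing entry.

The 3 known points determine the degree-2 polynomial uniquely.
Write f(x) = ax^2 + bx + c. Substituting each data point gives a linear system:
  a + b + c = 9
  16a + 4b + c = 57
  49a + 7b + c = 141
Solving the system yields a = 2, b = 6, c = 1.
So f(x) = 2x² + 6x + 1.
Then f(6) = 109.

109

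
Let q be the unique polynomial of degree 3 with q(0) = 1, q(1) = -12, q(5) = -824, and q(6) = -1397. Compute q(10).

Write q(s) = as^3 + bs^2 + cs + d. Substituting each data point gives a linear system:
  d = 1
  a + b + c + d = -12
  125a + 25b + 5c + d = -824
  216a + 36b + 6c + d = -1397
Solving the system yields a = -6, b = -2, c = -5, d = 1.
So q(s) = -6s^3 - 2s^2 - 5s + 1.
Then q(10) = -6249.

-6249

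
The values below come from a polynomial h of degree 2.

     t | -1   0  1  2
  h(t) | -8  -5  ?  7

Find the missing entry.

The 3 known points determine the degree-2 polynomial uniquely.
Write h(t) = at^2 + bt + c. Substituting each data point gives a linear system:
  a - b + c = -8
  c = -5
  4a + 2b + c = 7
Solving the system yields a = 1, b = 4, c = -5.
So h(t) = t² + 4t - 5.
Then h(1) = 0.

0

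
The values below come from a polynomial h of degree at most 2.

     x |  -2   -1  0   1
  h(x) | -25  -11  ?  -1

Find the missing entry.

The 3 known points determine the degree-2 polynomial uniquely.
Write h(x) = ax^2 + bx + c. Substituting each data point gives a linear system:
  4a - 2b + c = -25
  a - b + c = -11
  a + b + c = -1
Solving the system yields a = -3, b = 5, c = -3.
So h(x) = -3x^2 + 5x - 3.
Then h(0) = -3.

-3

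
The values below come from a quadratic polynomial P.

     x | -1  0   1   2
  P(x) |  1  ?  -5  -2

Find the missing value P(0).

-4

The 3 known points determine the degree-2 polynomial uniquely.
Write P(x) = ax^2 + bx + c. Substituting each data point gives a linear system:
  a - b + c = 1
  a + b + c = -5
  4a + 2b + c = -2
Solving the system yields a = 2, b = -3, c = -4.
So P(x) = 2x² - 3x - 4.
Then P(0) = -4.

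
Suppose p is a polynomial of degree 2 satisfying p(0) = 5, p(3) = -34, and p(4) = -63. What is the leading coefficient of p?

Write p(t) = at^2 + bt + c. Substituting each data point gives a linear system:
  c = 5
  9a + 3b + c = -34
  16a + 4b + c = -63
Solving the system yields a = -4, b = -1, c = 5.
So p(t) = -4t^2 - t + 5.
The leading coefficient is -4.

-4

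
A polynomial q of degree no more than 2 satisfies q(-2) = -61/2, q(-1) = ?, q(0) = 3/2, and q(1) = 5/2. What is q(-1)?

The 3 known points determine the degree-2 polynomial uniquely.
Write q(t) = at^2 + bt + c. Substituting each data point gives a linear system:
  4a - 2b + c = -61/2
  c = 3/2
  a + b + c = 5/2
Solving the system yields a = -5, b = 6, c = 3/2.
So q(t) = -5t² + 6t + 3/2.
Then q(-1) = -19/2.

-19/2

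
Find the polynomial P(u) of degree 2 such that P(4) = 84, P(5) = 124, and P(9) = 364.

P(u) = 4u^2 + 4u + 4

Write P(u) = au^2 + bu + c. Substituting each data point gives a linear system:
  16a + 4b + c = 84
  25a + 5b + c = 124
  81a + 9b + c = 364
Solving the system yields a = 4, b = 4, c = 4.
So P(u) = 4u² + 4u + 4.
Check: P(5) = 124. ✓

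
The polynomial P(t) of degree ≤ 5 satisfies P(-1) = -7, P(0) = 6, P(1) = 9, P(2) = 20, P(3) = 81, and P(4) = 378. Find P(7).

9225

Write P(t) = at^5 + bt^4 + ct^3 + dt^2 + et + k. Substituting each data point gives a linear system:
  -a + b - c + d - e + k = -7
  k = 6
  a + b + c + d + e + k = 9
  32a + 16b + 8c + 4d + 2e + k = 20
  243a + 81b + 27c + 9d + 3e + k = 81
  1024a + 256b + 64c + 16d + 4e + k = 378
Solving the system yields a = 1, b = -4, c = 6, d = -1, e = 1, k = 6.
So P(t) = t^5 - 4t^4 + 6t^3 - t^2 + t + 6.
Then P(7) = 9225.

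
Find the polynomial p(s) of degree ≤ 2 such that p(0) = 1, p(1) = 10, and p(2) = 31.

p(s) = 6s^2 + 3s + 1

Using the Lagrange interpolation formula with nodes 0, 1, 2:
  L_0(s) = (s - 1)(s - 2) / 2
  L_1(s) = s(s - 2) / -1
  L_2(s) = s(s - 1) / 2
Then p(s) = 1·L_0(s) + 10·L_1(s) + 31·L_2(s).
Expanding and collecting terms gives p(s) = 6s^2 + 3s + 1.
Check: p(0) = 1. ✓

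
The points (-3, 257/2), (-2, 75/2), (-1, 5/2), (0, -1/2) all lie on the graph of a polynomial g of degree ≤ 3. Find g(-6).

Using the Lagrange interpolation formula with nodes -3, -2, -1, 0:
  L_0(x) = (x + 2)(x + 1)x / -6
  L_1(x) = (x + 3)(x + 1)x / 2
  L_2(x) = (x + 3)(x + 2)x / -2
  L_3(x) = (x + 3)(x + 2)(x + 1) / 6
Then g(x) = 257/2·L_0(x) + 75/2·L_1(x) + 5/2·L_2(x) - 1/2·L_3(x).
Expanding and collecting terms gives g(x) = -4x^3 + 4x^2 + 5x - 1/2.
Evaluating at x = -6: g(-6) = 1955/2.

1955/2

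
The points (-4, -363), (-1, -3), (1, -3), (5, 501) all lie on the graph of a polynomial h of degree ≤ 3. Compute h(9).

Write h(x) = ax^3 + bx^2 + cx + d. Substituting each data point gives a linear system:
  -64a + 16b - 4c + d = -363
  -a + b - c + d = -3
  a + b + c + d = -3
  125a + 25b + 5c + d = 501
Solving the system yields a = 5, b = -4, c = -5, d = 1.
So h(x) = 5x^3 - 4x^2 - 5x + 1.
Then h(9) = 3277.

3277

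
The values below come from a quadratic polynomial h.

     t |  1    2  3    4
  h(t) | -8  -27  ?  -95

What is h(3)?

On equispaced nodes a degree-2 polynomial has vanishing third forward difference, so
  - h(1) + 3·h(2) - 3·h(3) + h(4) = 0.
Substituting the known values and solving for h(3):
  -3·h(3) = 168
  h(3) = -56.

-56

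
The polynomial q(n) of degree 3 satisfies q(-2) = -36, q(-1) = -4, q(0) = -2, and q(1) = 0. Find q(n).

q(n) = 5n^3 - 3n - 2

Write q(n) = an^3 + bn^2 + cn + d. Substituting each data point gives a linear system:
  -8a + 4b - 2c + d = -36
  -a + b - c + d = -4
  d = -2
  a + b + c + d = 0
Solving the system yields a = 5, b = 0, c = -3, d = -2.
So q(n) = 5n³ - 3n - 2.
Check: q(-2) = -36. ✓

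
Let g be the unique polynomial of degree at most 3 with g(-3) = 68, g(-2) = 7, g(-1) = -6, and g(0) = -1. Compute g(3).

-178

Forward differences of the values at t = -3, -2, -1, 0:
  g  : 68  7  -6  -1
  Δ  : -61  -13  5
  Δ^2: 48  18
  Δ^3: -30
The third differences are constant, confirming degree 3.
Interpolating (Newton forward form) and evaluating at t = 3 gives g(3) = -178.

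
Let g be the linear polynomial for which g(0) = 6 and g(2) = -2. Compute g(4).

-10

Write g(x) = ax + b. Substituting each data point gives a linear system:
  b = 6
  2a + b = -2
Solving the system yields a = -4, b = 6.
So g(x) = -4x + 6.
Then g(4) = -10.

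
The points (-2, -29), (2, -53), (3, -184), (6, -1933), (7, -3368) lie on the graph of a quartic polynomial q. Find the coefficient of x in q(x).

Write q(x) = ax^4 + bx^3 + cx^2 + dx + e. Substituting each data point gives a linear system:
  16a - 8b + 4c - 2d + e = -29
  16a + 8b + 4c + 2d + e = -53
  81a + 27b + 9c + 3d + e = -184
  1296a + 216b + 36c + 6d + e = -1933
  2401a + 343b + 49c + 7d + e = -3368
Solving the system yields a = -1, b = -2, c = -6, d = 2, e = -1.
So q(x) = -x^4 - 2x^3 - 6x^2 + 2x - 1.
The coefficient of x is 2.

2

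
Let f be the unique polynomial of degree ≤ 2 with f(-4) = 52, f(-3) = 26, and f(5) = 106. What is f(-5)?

86

Write f(x) = ax^2 + bx + c. Substituting each data point gives a linear system:
  16a - 4b + c = 52
  9a - 3b + c = 26
  25a + 5b + c = 106
Solving the system yields a = 4, b = 2, c = -4.
So f(x) = 4x² + 2x - 4.
Then f(-5) = 86.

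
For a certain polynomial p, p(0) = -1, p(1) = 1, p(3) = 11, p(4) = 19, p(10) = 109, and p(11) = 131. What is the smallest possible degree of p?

Divided differences on the nodes 0, 1, 3, 4, 10, 11:
  order 0: -1  1  11  19  109  131
  order 1: 2  5  8  15  22
  order 2: 1  1  1  1
  order 3: 0  0  0
  order 4: 0  0
  order 5: 0
The order-2 divided differences are all 1 (nonzero) and every higher order vanishes, so the data lies on a polynomial of degree exactly 2.

2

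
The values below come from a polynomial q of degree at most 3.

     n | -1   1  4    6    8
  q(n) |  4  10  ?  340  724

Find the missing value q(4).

The 4 known points determine the degree-3 polynomial uniquely.
Write q(n) = an^3 + bn^2 + cn + d. Substituting each data point gives a linear system:
  -a + b - c + d = 4
  a + b + c + d = 10
  216a + 36b + 6c + d = 340
  512a + 64b + 8c + d = 724
Solving the system yields a = 1, b = 3, c = 2, d = 4.
So q(n) = n^3 + 3n^2 + 2n + 4.
Then q(4) = 124.

124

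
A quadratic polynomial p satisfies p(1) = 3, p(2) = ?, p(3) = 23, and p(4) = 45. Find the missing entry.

On equispaced nodes a degree-2 polynomial has vanishing third forward difference, so
  - p(1) + 3·p(2) - 3·p(3) + p(4) = 0.
Substituting the known values and solving for p(2):
  3·p(2) = 27
  p(2) = 9.

9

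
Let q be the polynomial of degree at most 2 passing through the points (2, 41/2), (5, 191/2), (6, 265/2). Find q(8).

449/2

Write q(u) = au^2 + bu + c. Substituting each data point gives a linear system:
  4a + 2b + c = 41/2
  25a + 5b + c = 191/2
  36a + 6b + c = 265/2
Solving the system yields a = 3, b = 4, c = 1/2.
So q(u) = 3u^2 + 4u + 1/2.
Then q(8) = 449/2.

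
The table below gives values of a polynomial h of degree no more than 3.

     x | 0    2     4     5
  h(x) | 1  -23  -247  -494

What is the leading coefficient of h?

-4

Write h(x) = ax^3 + bx^2 + cx + d. Substituting each data point gives a linear system:
  d = 1
  8a + 4b + 2c + d = -23
  64a + 16b + 4c + d = -247
  125a + 25b + 5c + d = -494
Solving the system yields a = -4, b = -1, c = 6, d = 1.
So h(x) = -4x^3 - x^2 + 6x + 1.
The leading coefficient is -4.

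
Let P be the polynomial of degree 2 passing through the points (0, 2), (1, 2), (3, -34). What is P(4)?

-70

Write P(t) = at^2 + bt + c. Substituting each data point gives a linear system:
  c = 2
  a + b + c = 2
  9a + 3b + c = -34
Solving the system yields a = -6, b = 6, c = 2.
So P(t) = -6t^2 + 6t + 2.
Then P(4) = -70.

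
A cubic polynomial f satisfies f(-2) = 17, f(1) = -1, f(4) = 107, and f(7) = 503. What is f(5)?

199

Using the Lagrange interpolation formula with nodes -2, 1, 4, 7:
  L_0(s) = (s - 1)(s - 4)(s - 7) / -162
  L_1(s) = (s + 2)(s - 4)(s - 7) / 54
  L_2(s) = (s + 2)(s - 1)(s - 7) / -54
  L_3(s) = (s + 2)(s - 1)(s - 4) / 162
Then f(s) = 17·L_0(s) - 1·L_1(s) + 107·L_2(s) + 503·L_3(s).
Expanding and collecting terms gives f(s) = s^3 + 4s^2 - 5s - 1.
Evaluating at s = 5: f(5) = 199.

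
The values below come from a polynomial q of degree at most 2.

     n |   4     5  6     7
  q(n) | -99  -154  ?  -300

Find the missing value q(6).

-221

The 3 known points determine the degree-2 polynomial uniquely.
Write q(n) = an^2 + bn + c. Substituting each data point gives a linear system:
  16a + 4b + c = -99
  25a + 5b + c = -154
  49a + 7b + c = -300
Solving the system yields a = -6, b = -1, c = 1.
So q(n) = -6n^2 - n + 1.
Then q(6) = -221.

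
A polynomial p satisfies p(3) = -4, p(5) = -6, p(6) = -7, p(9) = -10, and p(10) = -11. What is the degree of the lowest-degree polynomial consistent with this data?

Divided differences on the nodes 3, 5, 6, 9, 10:
  order 0: -4  -6  -7  -10  -11
  order 1: -1  -1  -1  -1
  order 2: 0  0  0
  order 3: 0  0
  order 4: 0
The order-1 divided differences are all -1 (nonzero) and every higher order vanishes, so the data lies on a polynomial of degree exactly 1.

1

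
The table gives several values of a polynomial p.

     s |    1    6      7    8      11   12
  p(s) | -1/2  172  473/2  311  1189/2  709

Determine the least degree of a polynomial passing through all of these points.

Divided differences on the nodes 1, 6, 7, 8, 11, 12:
  order 0: -1/2  172  473/2  311  1189/2  709
  order 1: 69/2  129/2  149/2  189/2  229/2
  order 2: 5  5  5  5
  order 3: 0  0  0
  order 4: 0  0
  order 5: 0
The order-2 divided differences are all 5 (nonzero) and every higher order vanishes, so the data lies on a polynomial of degree exactly 2.

2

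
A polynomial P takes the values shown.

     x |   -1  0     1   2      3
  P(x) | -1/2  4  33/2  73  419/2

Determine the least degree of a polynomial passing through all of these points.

3

Forward differences of the values at x = -1, 0, 1, 2, 3:
  P  : -1/2  4  33/2  73  419/2
  Δ  : 9/2  25/2  113/2  273/2
  Δ^2: 8  44  80
  Δ^3: 36  36
  Δ^4: 0
The third differences are constant (36) and nonzero, while all higher differences vanish, so the minimal degree is 3.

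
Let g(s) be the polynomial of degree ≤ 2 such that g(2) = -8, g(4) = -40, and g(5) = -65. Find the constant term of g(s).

0

Write g(s) = as^2 + bs + c. Substituting each data point gives a linear system:
  4a + 2b + c = -8
  16a + 4b + c = -40
  25a + 5b + c = -65
Solving the system yields a = -3, b = 2, c = 0.
So g(s) = -3s^2 + 2s.
The constant term is 0.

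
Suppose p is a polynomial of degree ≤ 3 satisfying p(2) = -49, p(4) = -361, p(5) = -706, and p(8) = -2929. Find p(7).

-1954

Using the Lagrange interpolation formula with nodes 2, 4, 5, 8:
  L_0(t) = (t - 4)(t - 5)(t - 8) / -36
  L_1(t) = (t - 2)(t - 5)(t - 8) / 8
  L_2(t) = (t - 2)(t - 4)(t - 8) / -9
  L_3(t) = (t - 2)(t - 4)(t - 5) / 72
Then p(t) = -49·L_0(t) - 361·L_1(t) - 706·L_2(t) - 2929·L_3(t).
Expanding and collecting terms gives p(t) = -6t^3 + 3t^2 - 6t - 1.
Evaluating at t = 7: p(7) = -1954.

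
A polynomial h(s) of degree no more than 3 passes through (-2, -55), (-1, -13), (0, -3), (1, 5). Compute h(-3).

-159

Write h(s) = as^3 + bs^2 + cs + d. Substituting each data point gives a linear system:
  -8a + 4b - 2c + d = -55
  -a + b - c + d = -13
  d = -3
  a + b + c + d = 5
Solving the system yields a = 5, b = -1, c = 4, d = -3.
So h(s) = 5s^3 - s^2 + 4s - 3.
Then h(-3) = -159.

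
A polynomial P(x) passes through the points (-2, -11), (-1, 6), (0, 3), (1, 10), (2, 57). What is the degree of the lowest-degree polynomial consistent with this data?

3

Forward differences of the values at x = -2, -1, 0, 1, 2:
  P  : -11  6  3  10  57
  Δ  : 17  -3  7  47
  Δ^2: -20  10  40
  Δ^3: 30  30
  Δ^4: 0
The third differences are constant (30) and nonzero, while all higher differences vanish, so the minimal degree is 3.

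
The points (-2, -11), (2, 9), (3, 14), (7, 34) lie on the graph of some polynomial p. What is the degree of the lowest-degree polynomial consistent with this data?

Divided differences on the nodes -2, 2, 3, 7:
  order 0: -11  9  14  34
  order 1: 5  5  5
  order 2: 0  0
  order 3: 0
The order-1 divided differences are all 5 (nonzero) and every higher order vanishes, so the data lies on a polynomial of degree exactly 1.

1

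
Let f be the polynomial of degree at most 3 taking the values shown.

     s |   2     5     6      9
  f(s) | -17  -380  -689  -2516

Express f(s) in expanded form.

Write f(s) = as^3 + bs^2 + cs + d. Substituting each data point gives a linear system:
  8a + 4b + 2c + d = -17
  125a + 25b + 5c + d = -380
  216a + 36b + 6c + d = -689
  729a + 81b + 9c + d = -2516
Solving the system yields a = -4, b = 5, c = 0, d = -5.
So f(s) = -4s³ + 5s² - 5.
Check: f(6) = -689. ✓

f(s) = -4s^3 + 5s^2 - 5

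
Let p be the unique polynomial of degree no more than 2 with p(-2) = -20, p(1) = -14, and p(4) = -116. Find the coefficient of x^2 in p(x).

-6

Write p(x) = ax^2 + bx + c. Substituting each data point gives a linear system:
  4a - 2b + c = -20
  a + b + c = -14
  16a + 4b + c = -116
Solving the system yields a = -6, b = -4, c = -4.
So p(x) = -6x² - 4x - 4.
The leading coefficient is -6.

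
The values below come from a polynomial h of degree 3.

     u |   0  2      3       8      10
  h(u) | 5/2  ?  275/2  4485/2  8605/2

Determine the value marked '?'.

The 4 known points determine the degree-3 polynomial uniquely.
Write h(u) = au^3 + bu^2 + cu + d. Substituting each data point gives a linear system:
  d = 5/2
  27a + 9b + 3c + d = 275/2
  512a + 64b + 8c + d = 4485/2
  1000a + 100b + 10c + d = 8605/2
Solving the system yields a = 4, b = 3, c = 0, d = 5/2.
So h(u) = 4u^3 + 3u^2 + 5/2.
Then h(2) = 93/2.

93/2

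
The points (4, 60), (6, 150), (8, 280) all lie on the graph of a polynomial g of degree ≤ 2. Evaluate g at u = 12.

660

Write g(u) = au^2 + bu + c. Substituting each data point gives a linear system:
  16a + 4b + c = 60
  36a + 6b + c = 150
  64a + 8b + c = 280
Solving the system yields a = 5, b = -5, c = 0.
So g(u) = 5u² - 5u.
Then g(12) = 660.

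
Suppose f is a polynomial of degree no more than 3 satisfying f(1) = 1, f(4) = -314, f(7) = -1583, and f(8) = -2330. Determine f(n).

f(n) = -4n^3 - 5n^2 + 4n + 6

Write f(n) = an^3 + bn^2 + cn + d. Substituting each data point gives a linear system:
  a + b + c + d = 1
  64a + 16b + 4c + d = -314
  343a + 49b + 7c + d = -1583
  512a + 64b + 8c + d = -2330
Solving the system yields a = -4, b = -5, c = 4, d = 6.
So f(n) = -4n³ - 5n² + 4n + 6.
Check: f(8) = -2330. ✓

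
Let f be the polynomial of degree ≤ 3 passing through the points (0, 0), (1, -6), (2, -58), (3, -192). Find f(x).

Using the Lagrange interpolation formula with nodes 0, 1, 2, 3:
  L_0(x) = (x - 1)(x - 2)(x - 3) / -6
  L_1(x) = x(x - 2)(x - 3) / 2
  L_2(x) = x(x - 1)(x - 3) / -2
  L_3(x) = x(x - 1)(x - 2) / 6
Then f(x) = 0·L_0(x) - 6·L_1(x) - 58·L_2(x) - 192·L_3(x).
Expanding and collecting terms gives f(x) = -6x³ - 5x² + 5x.
Check: f(3) = -192. ✓

f(x) = -6x^3 - 5x^2 + 5x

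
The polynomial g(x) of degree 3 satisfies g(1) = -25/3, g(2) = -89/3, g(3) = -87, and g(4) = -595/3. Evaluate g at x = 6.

Forward differences of the values at x = 1, 2, 3, 4:
  g  : -25/3  -89/3  -87  -595/3
  Δ  : -64/3  -172/3  -334/3
  Δ^2: -36  -54
  Δ^3: -18
The third differences are constant, confirming degree 3.
Interpolating (Newton forward form) and evaluating at x = 6 gives g(6) = -655.

-655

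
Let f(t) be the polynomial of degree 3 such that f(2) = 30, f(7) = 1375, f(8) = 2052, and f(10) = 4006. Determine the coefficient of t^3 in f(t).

4

Write f(t) = at^3 + bt^2 + ct + d. Substituting each data point gives a linear system:
  8a + 4b + 2c + d = 30
  343a + 49b + 7c + d = 1375
  512a + 64b + 8c + d = 2052
  1000a + 100b + 10c + d = 4006
Solving the system yields a = 4, b = 0, c = 1, d = -4.
So f(t) = 4t^3 + t - 4.
The leading coefficient is 4.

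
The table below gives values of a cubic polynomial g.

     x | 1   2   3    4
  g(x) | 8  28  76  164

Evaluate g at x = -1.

4

Forward differences of the values at x = 1, 2, 3, 4:
  g  : 8  28  76  164
  Δ  : 20  48  88
  Δ^2: 28  40
  Δ^3: 12
The third differences are constant, confirming degree 3.
Interpolating (Newton forward form) and evaluating at x = -1 gives g(-1) = 4.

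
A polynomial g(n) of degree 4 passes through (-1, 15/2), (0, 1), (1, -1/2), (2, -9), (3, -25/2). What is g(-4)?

537

Forward differences of the values at n = -1, 0, 1, 2, 3:
  g  : 15/2  1  -1/2  -9  -25/2
  Δ  : -13/2  -3/2  -17/2  -7/2
  Δ^2: 5  -7  5
  Δ^3: -12  12
  Δ^4: 24
The fourth differences are constant, confirming degree 4.
Interpolating (Newton forward form) and evaluating at n = -4 gives g(-4) = 537.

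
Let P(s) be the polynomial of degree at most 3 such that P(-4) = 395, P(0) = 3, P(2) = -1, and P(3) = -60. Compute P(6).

Write P(s) = as^3 + bs^2 + cs + d. Substituting each data point gives a linear system:
  -64a + 16b - 4c + d = 395
  d = 3
  8a + 4b + 2c + d = -1
  27a + 9b + 3c + d = -60
Solving the system yields a = -5, b = 6, c = 6, d = 3.
So P(s) = -5s³ + 6s² + 6s + 3.
Then P(6) = -825.

-825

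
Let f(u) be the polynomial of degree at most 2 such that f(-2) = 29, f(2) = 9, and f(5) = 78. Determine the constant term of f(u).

3

Write f(u) = au^2 + bu + c. Substituting each data point gives a linear system:
  4a - 2b + c = 29
  4a + 2b + c = 9
  25a + 5b + c = 78
Solving the system yields a = 4, b = -5, c = 3.
So f(u) = 4u² - 5u + 3.
The constant term is 3.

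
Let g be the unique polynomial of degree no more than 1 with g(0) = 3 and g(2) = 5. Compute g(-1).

Using the Lagrange interpolation formula with nodes 0, 2:
  L_0(n) = (n - 2) / -2
  L_1(n) = n / 2
Then g(n) = 3·L_0(n) + 5·L_1(n).
Expanding and collecting terms gives g(n) = n + 3.
Evaluating at n = -1: g(-1) = 2.

2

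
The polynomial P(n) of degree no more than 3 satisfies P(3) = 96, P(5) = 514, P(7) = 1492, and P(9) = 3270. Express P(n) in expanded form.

P(n) = 5n^3 - 5n^2 + 4n - 6

Write P(n) = an^3 + bn^2 + cn + d. Substituting each data point gives a linear system:
  27a + 9b + 3c + d = 96
  125a + 25b + 5c + d = 514
  343a + 49b + 7c + d = 1492
  729a + 81b + 9c + d = 3270
Solving the system yields a = 5, b = -5, c = 4, d = -6.
So P(n) = 5n³ - 5n² + 4n - 6.
Check: P(9) = 3270. ✓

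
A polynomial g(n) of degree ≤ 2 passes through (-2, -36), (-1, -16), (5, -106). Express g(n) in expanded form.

Using the Lagrange interpolation formula with nodes -2, -1, 5:
  L_0(n) = (n + 1)(n - 5) / 7
  L_1(n) = (n + 2)(n - 5) / -6
  L_2(n) = (n + 2)(n + 1) / 42
Then g(n) = -36·L_0(n) - 16·L_1(n) - 106·L_2(n).
Expanding and collecting terms gives g(n) = -5n^2 + 5n - 6.
Check: g(5) = -106. ✓

g(n) = -5n^2 + 5n - 6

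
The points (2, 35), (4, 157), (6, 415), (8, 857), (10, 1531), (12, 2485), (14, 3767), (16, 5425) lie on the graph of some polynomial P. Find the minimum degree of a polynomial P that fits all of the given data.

Forward differences of the values at s = 2, 4, 6, 8, 10, 12, 14, 16:
  P  : 35  157  415  857  1531  2485  3767  5425
  Δ  : 122  258  442  674  954  1282  1658
  Δ^2: 136  184  232  280  328  376
  Δ^3: 48  48  48  48  48
  Δ^4: 0  0  0  0
  Δ^5: 0  0  0
  Δ^6: 0  0
  Δ^7: 0
The third differences are constant (48) and nonzero, while all higher differences vanish, so the minimal degree is 3.

3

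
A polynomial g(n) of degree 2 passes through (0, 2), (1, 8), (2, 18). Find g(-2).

Write g(n) = an^2 + bn + c. Substituting each data point gives a linear system:
  c = 2
  a + b + c = 8
  4a + 2b + c = 18
Solving the system yields a = 2, b = 4, c = 2.
So g(n) = 2n^2 + 4n + 2.
Then g(-2) = 2.

2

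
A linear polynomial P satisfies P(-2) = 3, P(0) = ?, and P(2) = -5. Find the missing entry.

The 2 known points determine the degree-1 polynomial uniquely.
Write P(n) = an + b. Substituting each data point gives a linear system:
  -2a + b = 3
  2a + b = -5
Solving the system yields a = -2, b = -1.
So P(n) = -2n - 1.
Then P(0) = -1.

-1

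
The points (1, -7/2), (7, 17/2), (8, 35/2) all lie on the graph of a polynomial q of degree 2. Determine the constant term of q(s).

Write q(s) = as^2 + bs + c. Substituting each data point gives a linear system:
  a + b + c = -7/2
  49a + 7b + c = 17/2
  64a + 8b + c = 35/2
Solving the system yields a = 1, b = -6, c = 3/2.
So q(s) = s^2 - 6s + 3/2.
The constant term is 3/2.

3/2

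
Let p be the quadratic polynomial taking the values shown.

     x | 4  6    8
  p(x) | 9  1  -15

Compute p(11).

Using the Lagrange interpolation formula with nodes 4, 6, 8:
  L_0(x) = (x - 6)(x - 8) / 8
  L_1(x) = (x - 4)(x - 8) / -4
  L_2(x) = (x - 4)(x - 6) / 8
Then p(x) = 9·L_0(x) + 1·L_1(x) - 15·L_2(x).
Expanding and collecting terms gives p(x) = -x² + 6x + 1.
Evaluating at x = 11: p(11) = -54.

-54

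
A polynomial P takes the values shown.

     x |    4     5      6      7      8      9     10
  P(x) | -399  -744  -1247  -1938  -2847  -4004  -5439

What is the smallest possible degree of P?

3

Forward differences of the values at x = 4, 5, 6, 7, 8, 9, 10:
  P  : -399  -744  -1247  -1938  -2847  -4004  -5439
  Δ  : -345  -503  -691  -909  -1157  -1435
  Δ^2: -158  -188  -218  -248  -278
  Δ^3: -30  -30  -30  -30
  Δ^4: 0  0  0
  Δ^5: 0  0
  Δ^6: 0
The third differences are constant (-30) and nonzero, while all higher differences vanish, so the minimal degree is 3.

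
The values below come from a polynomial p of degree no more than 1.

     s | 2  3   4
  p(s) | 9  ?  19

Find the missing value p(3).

14

The 2 known points determine the degree-1 polynomial uniquely.
Write p(s) = as + b. Substituting each data point gives a linear system:
  2a + b = 9
  4a + b = 19
Solving the system yields a = 5, b = -1.
So p(s) = 5s - 1.
Then p(3) = 14.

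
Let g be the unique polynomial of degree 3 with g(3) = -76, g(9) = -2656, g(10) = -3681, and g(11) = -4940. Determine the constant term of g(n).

-1

Write g(n) = an^3 + bn^2 + cn + d. Substituting each data point gives a linear system:
  27a + 9b + 3c + d = -76
  729a + 81b + 9c + d = -2656
  1000a + 100b + 10c + d = -3681
  1331a + 121b + 11c + d = -4940
Solving the system yields a = -4, b = 3, c = 2, d = -1.
So g(n) = -4n³ + 3n² + 2n - 1.
The constant term is -1.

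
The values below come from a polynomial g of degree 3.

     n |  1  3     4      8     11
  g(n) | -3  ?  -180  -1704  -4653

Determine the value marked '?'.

The 4 known points determine the degree-3 polynomial uniquely.
Write g(n) = an^3 + bn^2 + cn + d. Substituting each data point gives a linear system:
  a + b + c + d = -3
  64a + 16b + 4c + d = -180
  512a + 64b + 8c + d = -1704
  1331a + 121b + 11c + d = -4653
Solving the system yields a = -4, b = 6, c = -5, d = 0.
So g(n) = -4n^3 + 6n^2 - 5n.
Then g(3) = -69.

-69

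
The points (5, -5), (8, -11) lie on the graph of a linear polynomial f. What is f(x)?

f(x) = -2x + 5

Using the Lagrange interpolation formula with nodes 5, 8:
  L_0(x) = (x - 8) / -3
  L_1(x) = (x - 5) / 3
Then f(x) = -5·L_0(x) - 11·L_1(x).
Expanding and collecting terms gives f(x) = -2x + 5.
Check: f(5) = -5. ✓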